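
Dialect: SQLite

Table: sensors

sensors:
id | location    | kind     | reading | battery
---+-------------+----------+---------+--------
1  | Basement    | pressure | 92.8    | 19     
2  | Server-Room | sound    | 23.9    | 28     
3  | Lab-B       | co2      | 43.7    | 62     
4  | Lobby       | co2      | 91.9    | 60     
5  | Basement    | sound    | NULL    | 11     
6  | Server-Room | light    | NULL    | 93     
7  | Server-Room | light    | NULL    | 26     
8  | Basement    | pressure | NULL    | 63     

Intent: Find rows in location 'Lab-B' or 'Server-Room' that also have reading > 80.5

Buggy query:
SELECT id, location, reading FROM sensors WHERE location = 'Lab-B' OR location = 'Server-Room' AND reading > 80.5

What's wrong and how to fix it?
Bug: Without parentheses, AND is evaluated before OR, so the reading filter only applies to the 'Server-Room' branch

Fix: Add parentheses around the OR so the AND applies to both alternatives

Corrected query:
SELECT id, location, reading FROM sensors WHERE (location = 'Lab-B' OR location = 'Server-Room') AND reading > 80.5

Result:
(no rows)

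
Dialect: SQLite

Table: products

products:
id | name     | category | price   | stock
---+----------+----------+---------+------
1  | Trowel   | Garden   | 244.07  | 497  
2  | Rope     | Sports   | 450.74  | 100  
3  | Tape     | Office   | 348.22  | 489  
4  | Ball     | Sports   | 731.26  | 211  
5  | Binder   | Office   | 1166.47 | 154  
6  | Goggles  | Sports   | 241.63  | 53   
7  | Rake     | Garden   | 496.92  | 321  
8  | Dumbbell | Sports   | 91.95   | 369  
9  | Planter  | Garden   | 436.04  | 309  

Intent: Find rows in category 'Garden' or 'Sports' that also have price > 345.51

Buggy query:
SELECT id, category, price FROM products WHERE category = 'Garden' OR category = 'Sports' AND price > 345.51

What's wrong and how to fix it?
Bug: Without parentheses, AND is evaluated before OR, so the price filter only applies to the 'Sports' branch

Fix: Add parentheses around the OR so the AND applies to both alternatives

Corrected query:
SELECT id, category, price FROM products WHERE (category = 'Garden' OR category = 'Sports') AND price > 345.51

Result:
id | category | price 
---+----------+-------
2  | Sports   | 450.74
4  | Sports   | 731.26
7  | Garden   | 496.92
9  | Garden   | 436.04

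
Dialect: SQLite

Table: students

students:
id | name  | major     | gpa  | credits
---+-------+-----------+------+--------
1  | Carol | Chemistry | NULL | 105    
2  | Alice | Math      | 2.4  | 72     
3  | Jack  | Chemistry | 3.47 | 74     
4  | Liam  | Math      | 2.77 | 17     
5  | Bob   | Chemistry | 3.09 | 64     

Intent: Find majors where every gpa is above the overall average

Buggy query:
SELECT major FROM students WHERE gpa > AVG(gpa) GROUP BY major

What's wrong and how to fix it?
Bug: AVG() is an aggregate; it can't sit directly in WHERE

Fix: Use a subquery for AVG and a HAVING MIN(...) filter so the condition holds for every row in the group

Corrected query:
SELECT major FROM students GROUP BY major HAVING MIN(gpa) > (SELECT AVG(gpa) FROM students)

Result:
major    
---------
Chemistry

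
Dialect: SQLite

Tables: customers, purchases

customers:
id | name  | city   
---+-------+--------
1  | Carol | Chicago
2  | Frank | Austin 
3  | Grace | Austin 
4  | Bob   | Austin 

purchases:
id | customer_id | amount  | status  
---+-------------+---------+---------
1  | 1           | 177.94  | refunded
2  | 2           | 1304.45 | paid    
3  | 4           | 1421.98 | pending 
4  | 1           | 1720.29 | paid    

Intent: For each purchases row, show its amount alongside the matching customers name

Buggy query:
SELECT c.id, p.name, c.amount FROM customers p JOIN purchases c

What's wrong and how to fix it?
Bug: Missing join condition: each purchases row is matched to all customers rows instead of just its own

Fix: Specify the join condition linking the foreign key to the parent id

Corrected query:
SELECT c.id, p.name, c.amount FROM customers p JOIN purchases c ON c.customer_id = p.id

Result:
id | name  | amount 
---+-------+--------
1  | Carol | 177.94 
2  | Frank | 1304.45
3  | Bob   | 1421.98
4  | Carol | 1720.29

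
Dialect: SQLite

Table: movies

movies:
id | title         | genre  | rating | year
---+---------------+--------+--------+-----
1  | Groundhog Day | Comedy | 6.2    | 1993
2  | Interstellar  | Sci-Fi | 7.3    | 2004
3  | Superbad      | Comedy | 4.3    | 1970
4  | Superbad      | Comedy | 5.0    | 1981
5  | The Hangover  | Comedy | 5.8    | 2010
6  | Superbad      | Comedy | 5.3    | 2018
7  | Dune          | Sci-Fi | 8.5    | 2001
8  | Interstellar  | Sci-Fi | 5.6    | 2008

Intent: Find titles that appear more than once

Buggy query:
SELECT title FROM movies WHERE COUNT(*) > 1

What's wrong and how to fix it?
Bug: WHERE can't reference COUNT(*); aggregates are computed after WHERE

Fix: GROUP BY title, then filter groups with HAVING COUNT(*) > 1

Corrected query:
SELECT title FROM movies GROUP BY title HAVING COUNT(*) > 1

Result:
title       
------------
Interstellar
Superbad    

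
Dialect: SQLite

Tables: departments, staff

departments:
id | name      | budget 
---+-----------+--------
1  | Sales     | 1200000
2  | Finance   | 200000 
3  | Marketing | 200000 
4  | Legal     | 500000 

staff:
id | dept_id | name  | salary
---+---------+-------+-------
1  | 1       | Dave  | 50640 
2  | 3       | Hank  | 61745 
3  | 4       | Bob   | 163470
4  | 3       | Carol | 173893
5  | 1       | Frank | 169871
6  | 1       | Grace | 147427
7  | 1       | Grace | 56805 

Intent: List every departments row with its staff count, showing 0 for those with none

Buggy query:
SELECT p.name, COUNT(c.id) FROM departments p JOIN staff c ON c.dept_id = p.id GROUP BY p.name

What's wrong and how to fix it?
Bug: INNER JOIN drops departments rows that have no matching staff rows

Fix: Use LEFT JOIN so parents without children still appear (COUNT(c.id) gives 0)

Corrected query:
SELECT p.name, COUNT(c.id) FROM departments p LEFT JOIN staff c ON c.dept_id = p.id GROUP BY p.name

Result:
name      | COUNT(c.id)
----------+------------
Finance   | 0          
Legal     | 1          
Marketing | 2          
Sales     | 4          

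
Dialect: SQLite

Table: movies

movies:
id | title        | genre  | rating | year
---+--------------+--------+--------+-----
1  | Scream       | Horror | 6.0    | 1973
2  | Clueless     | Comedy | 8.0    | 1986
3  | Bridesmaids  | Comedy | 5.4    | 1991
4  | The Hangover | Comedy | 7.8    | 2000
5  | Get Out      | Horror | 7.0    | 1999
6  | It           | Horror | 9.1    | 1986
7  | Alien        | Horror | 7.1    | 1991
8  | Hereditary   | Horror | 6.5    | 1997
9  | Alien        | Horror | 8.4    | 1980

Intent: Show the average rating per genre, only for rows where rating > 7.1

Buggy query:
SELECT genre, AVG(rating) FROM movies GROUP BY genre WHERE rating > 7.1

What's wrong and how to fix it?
Bug: Row-level WHERE must come before GROUP BY in the clause order

Fix: Move the WHERE clause before GROUP BY

Corrected query:
SELECT genre, AVG(rating) FROM movies WHERE rating > 7.1 GROUP BY genre

Result:
genre  | AVG(rating)
-------+------------
Comedy | 7.9        
Horror | 8.75       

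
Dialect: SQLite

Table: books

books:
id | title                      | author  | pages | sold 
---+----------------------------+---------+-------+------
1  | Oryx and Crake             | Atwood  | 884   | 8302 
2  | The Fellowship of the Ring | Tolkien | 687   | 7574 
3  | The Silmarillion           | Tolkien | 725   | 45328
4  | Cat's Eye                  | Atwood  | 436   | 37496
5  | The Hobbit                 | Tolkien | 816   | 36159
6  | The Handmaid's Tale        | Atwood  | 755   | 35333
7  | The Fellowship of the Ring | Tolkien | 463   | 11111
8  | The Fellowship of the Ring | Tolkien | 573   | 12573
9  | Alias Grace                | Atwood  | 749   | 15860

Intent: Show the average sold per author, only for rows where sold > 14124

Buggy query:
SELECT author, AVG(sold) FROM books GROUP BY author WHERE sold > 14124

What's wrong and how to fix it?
Bug: WHERE cannot follow GROUP BY

Fix: Place WHERE between FROM and GROUP BY

Corrected query:
SELECT author, AVG(sold) FROM books WHERE sold > 14124 GROUP BY author

Result:
author  | AVG(sold)
--------+----------
Atwood  | 29563    
Tolkien | 40743.5  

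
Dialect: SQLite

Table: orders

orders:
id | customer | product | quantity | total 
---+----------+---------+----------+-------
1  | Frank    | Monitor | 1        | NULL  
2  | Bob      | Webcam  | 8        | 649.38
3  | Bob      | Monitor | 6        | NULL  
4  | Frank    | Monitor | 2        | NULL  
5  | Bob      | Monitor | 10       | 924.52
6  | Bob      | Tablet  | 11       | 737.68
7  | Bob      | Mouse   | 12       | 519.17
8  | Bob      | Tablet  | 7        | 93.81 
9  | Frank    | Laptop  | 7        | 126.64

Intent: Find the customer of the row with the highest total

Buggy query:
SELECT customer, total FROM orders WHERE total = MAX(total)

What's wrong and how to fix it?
Bug: MAX(total) is an aggregate and cannot be used directly in WHERE

Fix: Use a subquery: WHERE total = (SELECT MAX(total) FROM orders)

Corrected query:
SELECT customer, total FROM orders WHERE total = (SELECT MAX(total) FROM orders)

Result:
customer | total 
---------+-------
Bob      | 924.52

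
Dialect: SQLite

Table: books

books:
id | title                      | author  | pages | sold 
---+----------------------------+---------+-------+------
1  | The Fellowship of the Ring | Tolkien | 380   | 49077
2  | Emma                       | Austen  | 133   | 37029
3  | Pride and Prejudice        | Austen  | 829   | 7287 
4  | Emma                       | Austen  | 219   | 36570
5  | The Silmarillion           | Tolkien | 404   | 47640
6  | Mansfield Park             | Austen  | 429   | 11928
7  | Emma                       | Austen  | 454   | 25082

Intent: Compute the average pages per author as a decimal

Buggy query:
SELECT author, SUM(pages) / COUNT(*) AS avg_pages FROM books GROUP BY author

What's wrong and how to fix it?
Bug: SUM(pages) and COUNT(*) are both integers; the division truncates the fractional part

Fix: Cast one side to REAL so the division keeps the fractional part

Corrected query:
SELECT author, SUM(pages) * 1.0 / COUNT(*) AS avg_pages FROM books GROUP BY author

Result:
author  | avg_pages
--------+----------
Austen  | 412.8    
Tolkien | 392      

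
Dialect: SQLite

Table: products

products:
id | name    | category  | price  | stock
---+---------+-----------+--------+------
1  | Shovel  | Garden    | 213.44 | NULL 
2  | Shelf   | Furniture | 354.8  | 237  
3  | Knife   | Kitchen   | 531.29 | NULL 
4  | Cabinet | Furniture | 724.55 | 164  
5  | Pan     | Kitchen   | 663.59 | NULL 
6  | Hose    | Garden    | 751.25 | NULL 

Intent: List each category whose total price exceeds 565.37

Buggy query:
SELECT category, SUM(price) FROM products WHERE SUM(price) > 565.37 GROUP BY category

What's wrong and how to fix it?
Bug: WHERE runs before GROUP BY, so aggregates aren't available there

Fix: Move the aggregate condition to a HAVING clause

Corrected query:
SELECT category, SUM(price) FROM products GROUP BY category HAVING SUM(price) > 565.37

Result:
category  | SUM(price)
----------+-----------
Furniture | 1079.35   
Garden    | 964.69    
Kitchen   | 1194.88   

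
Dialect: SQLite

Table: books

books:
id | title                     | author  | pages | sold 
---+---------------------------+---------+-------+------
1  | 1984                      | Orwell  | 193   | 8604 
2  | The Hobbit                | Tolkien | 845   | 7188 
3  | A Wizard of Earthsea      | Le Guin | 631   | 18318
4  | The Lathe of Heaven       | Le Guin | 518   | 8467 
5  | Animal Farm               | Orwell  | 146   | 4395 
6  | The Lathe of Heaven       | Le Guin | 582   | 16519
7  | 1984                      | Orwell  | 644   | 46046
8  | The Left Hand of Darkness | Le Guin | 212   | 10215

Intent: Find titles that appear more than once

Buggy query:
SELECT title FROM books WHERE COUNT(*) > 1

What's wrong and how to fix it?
Bug: COUNT(*) is an aggregate and cannot be used in WHERE

Fix: Group first, then use HAVING for the count condition

Corrected query:
SELECT title FROM books GROUP BY title HAVING COUNT(*) > 1

Result:
title              
-------------------
1984               
The Lathe of Heaven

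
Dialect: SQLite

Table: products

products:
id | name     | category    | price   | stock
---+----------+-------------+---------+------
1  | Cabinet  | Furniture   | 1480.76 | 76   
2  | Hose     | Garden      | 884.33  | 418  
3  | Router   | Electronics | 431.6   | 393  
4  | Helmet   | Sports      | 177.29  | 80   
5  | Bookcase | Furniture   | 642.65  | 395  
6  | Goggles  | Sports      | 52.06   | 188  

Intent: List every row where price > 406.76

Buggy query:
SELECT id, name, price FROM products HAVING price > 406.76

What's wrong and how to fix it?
Bug: This is a non-aggregate query (no GROUP BY, no aggregates), so in SQLite the HAVING clause is invalid here; a row-level condition belongs in WHERE

Fix: Use WHERE for row-level filtering

Corrected query:
SELECT id, name, price FROM products WHERE price > 406.76

Result:
id | name     | price  
---+----------+--------
1  | Cabinet  | 1480.76
2  | Hose     | 884.33 
3  | Router   | 431.6  
5  | Bookcase | 642.65 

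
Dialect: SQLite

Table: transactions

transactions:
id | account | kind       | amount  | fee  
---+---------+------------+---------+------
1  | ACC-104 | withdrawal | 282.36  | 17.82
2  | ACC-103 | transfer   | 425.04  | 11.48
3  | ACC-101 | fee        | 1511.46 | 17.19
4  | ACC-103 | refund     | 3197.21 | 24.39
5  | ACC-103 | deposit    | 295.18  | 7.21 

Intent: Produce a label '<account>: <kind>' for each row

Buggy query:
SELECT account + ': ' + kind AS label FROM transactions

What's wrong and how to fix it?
Bug: '+' is numeric addition; on text columns SQLite converts them to 0 instead of concatenating

Fix: Use the || operator for string concatenation

Corrected query:
SELECT account || ': ' || kind AS label FROM transactions

Result:
label              
-------------------
ACC-104: withdrawal
ACC-103: transfer  
ACC-101: fee       
ACC-103: refund    
ACC-103: deposit   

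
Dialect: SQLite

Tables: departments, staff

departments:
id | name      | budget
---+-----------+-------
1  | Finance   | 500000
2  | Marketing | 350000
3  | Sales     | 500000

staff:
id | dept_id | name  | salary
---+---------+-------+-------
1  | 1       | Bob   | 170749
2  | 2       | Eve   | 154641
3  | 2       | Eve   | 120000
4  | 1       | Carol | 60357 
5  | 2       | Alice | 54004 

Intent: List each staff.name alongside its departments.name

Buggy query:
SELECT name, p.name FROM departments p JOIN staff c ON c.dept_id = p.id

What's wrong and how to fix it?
Bug: Both tables have a 'name' column; the unqualified reference is ambiguous

Fix: Prefix ambiguous columns with the table alias

Corrected query:
SELECT c.name, p.name FROM departments p JOIN staff c ON c.dept_id = p.id

Result:
name  | name     
------+----------
Bob   | Finance  
Eve   | Marketing
Eve   | Marketing
Carol | Finance  
Alice | Marketing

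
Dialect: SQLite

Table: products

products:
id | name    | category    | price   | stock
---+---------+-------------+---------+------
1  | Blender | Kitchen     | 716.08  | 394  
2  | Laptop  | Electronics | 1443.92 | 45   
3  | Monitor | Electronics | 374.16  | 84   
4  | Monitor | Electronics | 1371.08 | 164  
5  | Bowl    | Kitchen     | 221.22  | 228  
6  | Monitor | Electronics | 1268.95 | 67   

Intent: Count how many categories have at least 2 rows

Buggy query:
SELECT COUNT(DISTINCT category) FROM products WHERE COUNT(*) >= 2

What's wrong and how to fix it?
Bug: COUNT(*) cannot appear in WHERE; the per-group count doesn't exist yet

Fix: Group first with HAVING COUNT(*) >= 2, then COUNT the resulting groups

Corrected query:
SELECT COUNT(*) FROM (SELECT category FROM products GROUP BY category HAVING COUNT(*) >= 2)

Result:
COUNT(*)
--------
2       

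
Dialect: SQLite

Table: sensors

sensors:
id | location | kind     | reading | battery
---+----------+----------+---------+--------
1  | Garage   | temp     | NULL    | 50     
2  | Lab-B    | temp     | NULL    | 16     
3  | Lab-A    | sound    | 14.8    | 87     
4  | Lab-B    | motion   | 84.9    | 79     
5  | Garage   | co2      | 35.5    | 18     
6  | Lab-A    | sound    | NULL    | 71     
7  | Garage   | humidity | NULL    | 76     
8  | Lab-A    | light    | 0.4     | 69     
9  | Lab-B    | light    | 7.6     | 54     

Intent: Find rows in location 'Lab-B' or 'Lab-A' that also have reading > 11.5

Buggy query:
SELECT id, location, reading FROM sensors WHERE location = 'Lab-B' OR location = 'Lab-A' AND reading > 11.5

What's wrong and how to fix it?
Bug: Without parentheses, AND is evaluated before OR, so the reading filter only applies to the 'Lab-A' branch

Fix: Group the OR with parentheses (or use IN), then AND the threshold

Corrected query:
SELECT id, location, reading FROM sensors WHERE (location = 'Lab-B' OR location = 'Lab-A') AND reading > 11.5

Result:
id | location | reading
---+----------+--------
3  | Lab-A    | 14.8   
4  | Lab-B    | 84.9   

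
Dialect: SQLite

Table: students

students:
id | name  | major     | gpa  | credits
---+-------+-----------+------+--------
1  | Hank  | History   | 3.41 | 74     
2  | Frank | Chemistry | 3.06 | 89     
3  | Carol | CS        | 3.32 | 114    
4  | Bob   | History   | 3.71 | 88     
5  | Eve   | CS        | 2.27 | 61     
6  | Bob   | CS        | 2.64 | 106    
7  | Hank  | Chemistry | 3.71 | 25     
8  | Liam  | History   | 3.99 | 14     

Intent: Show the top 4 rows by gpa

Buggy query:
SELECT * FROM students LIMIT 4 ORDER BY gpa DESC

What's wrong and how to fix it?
Bug: LIMIT must come after ORDER BY

Fix: Sort with ORDER BY, then apply LIMIT

Corrected query:
SELECT * FROM students ORDER BY gpa DESC LIMIT 4

Result:
id | name | major     | gpa  | credits
---+------+-----------+------+--------
8  | Liam | History   | 3.99 | 14     
4  | Bob  | History   | 3.71 | 88     
7  | Hank | Chemistry | 3.71 | 25     
1  | Hank | History   | 3.41 | 74     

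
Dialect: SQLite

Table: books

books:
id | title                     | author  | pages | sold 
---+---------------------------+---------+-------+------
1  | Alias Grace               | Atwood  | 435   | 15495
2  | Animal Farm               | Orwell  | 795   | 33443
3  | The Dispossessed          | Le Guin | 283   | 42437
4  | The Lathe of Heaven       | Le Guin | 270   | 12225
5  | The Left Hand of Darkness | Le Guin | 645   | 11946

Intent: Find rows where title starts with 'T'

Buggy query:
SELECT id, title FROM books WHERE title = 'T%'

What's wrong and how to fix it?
Bug: Wildcards only work with LIKE; '=' treats '%' as a literal character

Fix: Replace '=' with LIKE so 'T%' is treated as a pattern

Corrected query:
SELECT id, title FROM books WHERE title LIKE 'T%'

Result:
id | title                    
---+--------------------------
3  | The Dispossessed         
4  | The Lathe of Heaven      
5  | The Left Hand of Darkness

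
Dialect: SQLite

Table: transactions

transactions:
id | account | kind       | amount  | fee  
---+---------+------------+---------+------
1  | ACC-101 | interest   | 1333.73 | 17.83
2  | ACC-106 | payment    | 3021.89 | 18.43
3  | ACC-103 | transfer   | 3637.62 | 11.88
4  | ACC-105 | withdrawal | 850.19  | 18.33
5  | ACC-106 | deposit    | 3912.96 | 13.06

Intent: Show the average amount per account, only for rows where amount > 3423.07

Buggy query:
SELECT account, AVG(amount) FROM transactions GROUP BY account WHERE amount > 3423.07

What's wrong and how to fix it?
Bug: WHERE cannot follow GROUP BY

Fix: Move the WHERE clause before GROUP BY

Corrected query:
SELECT account, AVG(amount) FROM transactions WHERE amount > 3423.07 GROUP BY account

Result:
account | AVG(amount)
--------+------------
ACC-103 | 3637.62    
ACC-106 | 3912.96    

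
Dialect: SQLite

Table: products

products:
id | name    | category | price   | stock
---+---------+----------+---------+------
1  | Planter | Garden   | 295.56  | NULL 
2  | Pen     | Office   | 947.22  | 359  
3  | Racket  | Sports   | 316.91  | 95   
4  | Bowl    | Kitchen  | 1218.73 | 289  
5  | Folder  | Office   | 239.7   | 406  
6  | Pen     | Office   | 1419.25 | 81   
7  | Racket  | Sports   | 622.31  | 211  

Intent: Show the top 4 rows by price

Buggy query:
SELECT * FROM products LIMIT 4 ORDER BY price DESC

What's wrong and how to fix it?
Bug: LIMIT must come after ORDER BY

Fix: Swap the clauses: ORDER BY first, then LIMIT

Corrected query:
SELECT * FROM products ORDER BY price DESC LIMIT 4

Result:
id | name   | category | price   | stock
---+--------+----------+---------+------
6  | Pen    | Office   | 1419.25 | 81   
4  | Bowl   | Kitchen  | 1218.73 | 289  
2  | Pen    | Office   | 947.22  | 359  
7  | Racket | Sports   | 622.31  | 211  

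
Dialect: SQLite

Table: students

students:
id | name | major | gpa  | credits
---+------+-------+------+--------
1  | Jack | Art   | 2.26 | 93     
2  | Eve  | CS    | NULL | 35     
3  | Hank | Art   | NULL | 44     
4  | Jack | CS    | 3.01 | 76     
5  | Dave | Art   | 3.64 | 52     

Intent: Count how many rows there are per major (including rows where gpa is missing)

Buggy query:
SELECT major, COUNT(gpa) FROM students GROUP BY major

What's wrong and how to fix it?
Bug: COUNT(column) counts non-NULL values only; rows with NULL gpa aren't counted

Fix: Replace COUNT(gpa) with COUNT(*)

Corrected query:
SELECT major, COUNT(*) FROM students GROUP BY major

Result:
major | COUNT(*)
------+---------
Art   | 3       
CS    | 2       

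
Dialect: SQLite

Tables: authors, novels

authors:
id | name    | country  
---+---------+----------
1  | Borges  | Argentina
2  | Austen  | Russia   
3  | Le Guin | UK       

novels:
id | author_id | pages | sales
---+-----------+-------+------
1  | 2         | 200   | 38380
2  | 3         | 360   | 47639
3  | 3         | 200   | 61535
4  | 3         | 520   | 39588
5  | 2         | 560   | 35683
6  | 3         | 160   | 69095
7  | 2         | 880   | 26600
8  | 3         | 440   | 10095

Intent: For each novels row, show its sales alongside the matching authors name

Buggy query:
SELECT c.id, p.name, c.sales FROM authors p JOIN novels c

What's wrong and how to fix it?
Bug: Missing join condition: each novels row is matched to all authors rows instead of just its own

Fix: Add ON c.author_id = p.id to the JOIN

Corrected query:
SELECT c.id, p.name, c.sales FROM authors p JOIN novels c ON c.author_id = p.id

Result:
id | name    | sales
---+---------+------
1  | Austen  | 38380
2  | Le Guin | 47639
3  | Le Guin | 61535
4  | Le Guin | 39588
5  | Austen  | 35683
6  | Le Guin | 69095
7  | Austen  | 26600
8  | Le Guin | 10095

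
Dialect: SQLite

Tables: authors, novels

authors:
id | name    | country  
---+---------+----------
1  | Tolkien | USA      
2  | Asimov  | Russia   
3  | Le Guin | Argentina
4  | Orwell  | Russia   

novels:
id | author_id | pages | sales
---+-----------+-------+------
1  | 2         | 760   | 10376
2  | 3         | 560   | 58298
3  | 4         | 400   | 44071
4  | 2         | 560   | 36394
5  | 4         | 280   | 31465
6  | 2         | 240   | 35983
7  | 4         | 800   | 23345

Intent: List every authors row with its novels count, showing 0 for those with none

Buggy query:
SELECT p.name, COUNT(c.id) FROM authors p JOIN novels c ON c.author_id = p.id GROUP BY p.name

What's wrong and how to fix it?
Bug: INNER JOIN drops authors rows that have no matching novels rows

Fix: Switch to LEFT JOIN to retain unmatched parent rows

Corrected query:
SELECT p.name, COUNT(c.id) FROM authors p LEFT JOIN novels c ON c.author_id = p.id GROUP BY p.name

Result:
name    | COUNT(c.id)
--------+------------
Asimov  | 3          
Le Guin | 1          
Orwell  | 3          
Tolkien | 0          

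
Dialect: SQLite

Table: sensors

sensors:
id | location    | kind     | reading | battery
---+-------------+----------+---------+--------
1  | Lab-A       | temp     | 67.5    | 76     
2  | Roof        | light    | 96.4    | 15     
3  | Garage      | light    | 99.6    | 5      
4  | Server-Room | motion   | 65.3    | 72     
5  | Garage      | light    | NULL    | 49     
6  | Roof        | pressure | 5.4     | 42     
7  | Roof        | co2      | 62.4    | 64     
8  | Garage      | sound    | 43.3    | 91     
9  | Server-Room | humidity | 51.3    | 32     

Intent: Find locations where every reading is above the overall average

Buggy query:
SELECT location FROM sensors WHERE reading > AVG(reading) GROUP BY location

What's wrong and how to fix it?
Bug: WHERE evaluates per row before aggregation, so AVG() is unavailable

Fix: Compute the overall average in a scalar subquery and compare each group's MIN against it in HAVING

Corrected query:
SELECT location FROM sensors GROUP BY location HAVING MIN(reading) > (SELECT AVG(reading) FROM sensors)

Result:
location
--------
Lab-A   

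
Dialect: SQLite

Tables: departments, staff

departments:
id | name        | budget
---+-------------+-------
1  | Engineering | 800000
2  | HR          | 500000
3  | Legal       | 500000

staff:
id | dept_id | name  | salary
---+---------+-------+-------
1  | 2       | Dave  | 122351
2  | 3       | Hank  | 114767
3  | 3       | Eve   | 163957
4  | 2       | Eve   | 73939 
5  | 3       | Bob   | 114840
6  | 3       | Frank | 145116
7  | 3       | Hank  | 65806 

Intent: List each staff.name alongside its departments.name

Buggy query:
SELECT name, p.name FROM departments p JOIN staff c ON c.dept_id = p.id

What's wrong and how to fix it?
Bug: Both tables have a 'name' column; the unqualified reference is ambiguous

Fix: Qualify the column with its table alias (c.name)

Corrected query:
SELECT c.name, p.name FROM departments p JOIN staff c ON c.dept_id = p.id

Result:
name  | name 
------+------
Dave  | HR   
Hank  | Legal
Eve   | Legal
Eve   | HR   
Bob   | Legal
Frank | Legal
Hank  | Legal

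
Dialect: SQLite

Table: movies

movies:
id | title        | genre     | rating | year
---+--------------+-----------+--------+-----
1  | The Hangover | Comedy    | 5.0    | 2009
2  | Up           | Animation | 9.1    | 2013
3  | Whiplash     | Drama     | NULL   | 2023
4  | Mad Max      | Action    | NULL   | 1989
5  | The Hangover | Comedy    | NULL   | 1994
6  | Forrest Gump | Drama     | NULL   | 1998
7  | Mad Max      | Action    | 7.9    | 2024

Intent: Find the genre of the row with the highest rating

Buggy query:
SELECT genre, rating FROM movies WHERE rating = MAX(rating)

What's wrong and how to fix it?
Bug: MAX(rating) is an aggregate and cannot be used directly in WHERE

Fix: Wrap MAX in a scalar subquery so WHERE compares against a single value

Corrected query:
SELECT genre, rating FROM movies WHERE rating = (SELECT MAX(rating) FROM movies)

Result:
genre     | rating
----------+-------
Animation | 9.1   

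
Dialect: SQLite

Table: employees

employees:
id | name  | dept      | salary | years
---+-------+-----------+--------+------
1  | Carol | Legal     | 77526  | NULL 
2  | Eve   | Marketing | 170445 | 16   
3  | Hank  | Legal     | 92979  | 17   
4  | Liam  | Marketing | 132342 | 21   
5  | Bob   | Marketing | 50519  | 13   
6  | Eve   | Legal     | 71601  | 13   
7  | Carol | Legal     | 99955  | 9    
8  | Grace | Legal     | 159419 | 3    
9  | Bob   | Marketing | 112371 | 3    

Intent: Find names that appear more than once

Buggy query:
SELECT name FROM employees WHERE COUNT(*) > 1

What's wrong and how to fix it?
Bug: COUNT(*) is an aggregate and cannot be used in WHERE

Fix: GROUP BY name, then filter groups with HAVING COUNT(*) > 1

Corrected query:
SELECT name FROM employees GROUP BY name HAVING COUNT(*) > 1

Result:
name 
-----
Bob  
Carol
Eve  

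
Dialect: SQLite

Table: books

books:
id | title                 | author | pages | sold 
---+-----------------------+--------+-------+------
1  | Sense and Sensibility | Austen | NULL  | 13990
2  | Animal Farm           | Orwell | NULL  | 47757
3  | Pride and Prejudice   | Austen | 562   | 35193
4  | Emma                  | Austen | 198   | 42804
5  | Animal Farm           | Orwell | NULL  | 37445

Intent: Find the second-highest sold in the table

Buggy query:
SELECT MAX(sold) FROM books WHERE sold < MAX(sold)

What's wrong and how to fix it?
Bug: The inner MAX is an aggregate inside WHERE, which is not allowed

Fix: Compute the overall MAX in a subquery, then take MAX of rows below it

Corrected query:
SELECT MAX(sold) FROM books WHERE sold < (SELECT MAX(sold) FROM books)

Result:
MAX(sold)
---------
42804    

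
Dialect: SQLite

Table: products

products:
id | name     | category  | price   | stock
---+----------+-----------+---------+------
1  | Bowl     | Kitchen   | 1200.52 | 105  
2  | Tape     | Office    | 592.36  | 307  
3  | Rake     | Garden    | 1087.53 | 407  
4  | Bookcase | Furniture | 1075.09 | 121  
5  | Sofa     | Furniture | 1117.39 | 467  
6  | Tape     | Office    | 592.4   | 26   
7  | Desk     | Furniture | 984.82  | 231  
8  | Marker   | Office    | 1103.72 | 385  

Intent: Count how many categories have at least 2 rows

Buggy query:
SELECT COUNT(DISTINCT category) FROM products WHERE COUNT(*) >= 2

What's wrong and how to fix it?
Bug: COUNT(*) cannot appear in WHERE; the per-group count doesn't exist yet

Fix: Use a subquery that GROUPs and filters with HAVING, then count its rows

Corrected query:
SELECT COUNT(*) FROM (SELECT category FROM products GROUP BY category HAVING COUNT(*) >= 2)

Result:
COUNT(*)
--------
2       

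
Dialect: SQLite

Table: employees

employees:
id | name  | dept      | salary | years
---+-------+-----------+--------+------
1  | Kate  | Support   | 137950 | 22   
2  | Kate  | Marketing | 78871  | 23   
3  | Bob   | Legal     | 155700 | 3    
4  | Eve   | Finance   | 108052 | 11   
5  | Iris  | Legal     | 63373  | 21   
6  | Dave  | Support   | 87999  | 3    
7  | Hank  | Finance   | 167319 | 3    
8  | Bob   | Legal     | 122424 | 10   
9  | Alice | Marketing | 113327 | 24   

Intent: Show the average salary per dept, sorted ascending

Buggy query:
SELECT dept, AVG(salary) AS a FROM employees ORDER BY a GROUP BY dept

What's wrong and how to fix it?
Bug: ORDER BY appears before GROUP BY; SQL clause order requires GROUP BY first

Fix: Move ORDER BY to the end, after GROUP BY

Corrected query:
SELECT dept, AVG(salary) AS a FROM employees GROUP BY dept ORDER BY a

Result:
dept      | a            
----------+--------------
Marketing | 96099        
Support   | 112974.5     
Legal     | 113832.333333
Finance   | 137685.5     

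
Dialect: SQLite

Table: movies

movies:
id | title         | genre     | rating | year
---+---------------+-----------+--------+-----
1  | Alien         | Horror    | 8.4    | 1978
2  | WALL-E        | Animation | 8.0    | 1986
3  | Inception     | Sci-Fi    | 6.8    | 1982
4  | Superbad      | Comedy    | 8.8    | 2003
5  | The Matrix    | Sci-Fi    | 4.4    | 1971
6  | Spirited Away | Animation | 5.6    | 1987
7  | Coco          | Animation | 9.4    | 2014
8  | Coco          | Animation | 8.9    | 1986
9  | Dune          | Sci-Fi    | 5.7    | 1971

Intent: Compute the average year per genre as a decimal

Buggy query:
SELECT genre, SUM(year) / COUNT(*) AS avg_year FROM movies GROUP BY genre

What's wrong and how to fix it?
Bug: SUM(year) and COUNT(*) are both integers; the division truncates the fractional part

Fix: Multiply by 1.0 (or CAST to REAL) to force floating-point division

Corrected query:
SELECT genre, SUM(year) * 1.0 / COUNT(*) AS avg_year FROM movies GROUP BY genre

Result:
genre     | avg_year   
----------+------------
Animation | 1993.25    
Comedy    | 2003       
Horror    | 1978       
Sci-Fi    | 1974.666667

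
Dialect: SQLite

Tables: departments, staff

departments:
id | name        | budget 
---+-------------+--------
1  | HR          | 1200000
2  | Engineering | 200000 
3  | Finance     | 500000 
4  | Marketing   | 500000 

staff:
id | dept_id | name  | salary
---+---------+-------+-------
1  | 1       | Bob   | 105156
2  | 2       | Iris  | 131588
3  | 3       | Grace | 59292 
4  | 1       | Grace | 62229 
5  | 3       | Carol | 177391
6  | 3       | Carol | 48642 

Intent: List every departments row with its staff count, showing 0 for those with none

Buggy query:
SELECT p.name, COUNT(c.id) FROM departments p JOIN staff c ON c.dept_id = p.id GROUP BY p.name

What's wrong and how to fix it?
Bug: An inner join excludes parents with zero children

Fix: Use LEFT JOIN so parents without children still appear (COUNT(c.id) gives 0)

Corrected query:
SELECT p.name, COUNT(c.id) FROM departments p LEFT JOIN staff c ON c.dept_id = p.id GROUP BY p.name

Result:
name        | COUNT(c.id)
------------+------------
Engineering | 1          
Finance     | 3          
HR          | 2          
Marketing   | 0          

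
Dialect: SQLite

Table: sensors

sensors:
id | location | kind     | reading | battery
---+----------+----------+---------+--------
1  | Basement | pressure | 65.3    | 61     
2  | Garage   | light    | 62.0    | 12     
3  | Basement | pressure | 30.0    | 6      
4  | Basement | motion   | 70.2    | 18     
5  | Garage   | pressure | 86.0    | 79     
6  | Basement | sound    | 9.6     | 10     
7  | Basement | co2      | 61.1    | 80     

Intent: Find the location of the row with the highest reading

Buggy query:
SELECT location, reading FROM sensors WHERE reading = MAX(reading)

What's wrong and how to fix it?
Bug: WHERE is evaluated per row; an aggregate over the whole table isn't defined there

Fix: Use a subquery: WHERE reading = (SELECT MAX(reading) FROM sensors)

Corrected query:
SELECT location, reading FROM sensors WHERE reading = (SELECT MAX(reading) FROM sensors)

Result:
location | reading
---------+--------
Garage   | 86     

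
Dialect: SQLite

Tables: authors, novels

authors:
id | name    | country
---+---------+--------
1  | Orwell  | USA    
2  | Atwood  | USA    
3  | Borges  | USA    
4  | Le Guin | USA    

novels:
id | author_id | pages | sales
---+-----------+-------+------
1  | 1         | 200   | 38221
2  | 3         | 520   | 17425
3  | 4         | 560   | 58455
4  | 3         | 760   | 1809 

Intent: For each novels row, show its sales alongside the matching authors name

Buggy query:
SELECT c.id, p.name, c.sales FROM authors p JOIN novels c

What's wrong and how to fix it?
Bug: Missing join condition: each novels row is matched to all authors rows instead of just its own

Fix: Add ON c.author_id = p.id to the JOIN

Corrected query:
SELECT c.id, p.name, c.sales FROM authors p JOIN novels c ON c.author_id = p.id

Result:
id | name    | sales
---+---------+------
1  | Orwell  | 38221
2  | Borges  | 17425
3  | Le Guin | 58455
4  | Borges  | 1809 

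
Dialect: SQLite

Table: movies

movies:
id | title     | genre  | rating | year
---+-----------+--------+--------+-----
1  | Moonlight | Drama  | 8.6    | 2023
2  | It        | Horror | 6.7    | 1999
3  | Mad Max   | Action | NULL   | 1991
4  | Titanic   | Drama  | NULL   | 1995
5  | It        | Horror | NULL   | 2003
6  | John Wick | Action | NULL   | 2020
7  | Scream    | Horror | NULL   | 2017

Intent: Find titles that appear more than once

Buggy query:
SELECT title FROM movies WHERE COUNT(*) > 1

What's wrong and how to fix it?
Bug: COUNT(*) is an aggregate and cannot be used in WHERE

Fix: Group first, then use HAVING for the count condition

Corrected query:
SELECT title FROM movies GROUP BY title HAVING COUNT(*) > 1

Result:
title
-----
It   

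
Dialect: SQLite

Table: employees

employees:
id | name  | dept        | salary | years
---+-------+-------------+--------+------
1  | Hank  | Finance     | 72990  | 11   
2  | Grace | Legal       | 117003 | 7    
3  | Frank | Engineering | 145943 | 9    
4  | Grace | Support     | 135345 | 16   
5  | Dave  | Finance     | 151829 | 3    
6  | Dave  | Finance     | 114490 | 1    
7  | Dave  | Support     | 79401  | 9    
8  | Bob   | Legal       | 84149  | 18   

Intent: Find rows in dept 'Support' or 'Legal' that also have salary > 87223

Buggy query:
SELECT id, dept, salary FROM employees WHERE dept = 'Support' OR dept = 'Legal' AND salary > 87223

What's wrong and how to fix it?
Bug: Without parentheses, AND is evaluated before OR, so the salary filter only applies to the 'Legal' branch

Fix: Group the OR with parentheses (or use IN), then AND the threshold

Corrected query:
SELECT id, dept, salary FROM employees WHERE (dept = 'Support' OR dept = 'Legal') AND salary > 87223

Result:
id | dept    | salary
---+---------+-------
2  | Legal   | 117003
4  | Support | 135345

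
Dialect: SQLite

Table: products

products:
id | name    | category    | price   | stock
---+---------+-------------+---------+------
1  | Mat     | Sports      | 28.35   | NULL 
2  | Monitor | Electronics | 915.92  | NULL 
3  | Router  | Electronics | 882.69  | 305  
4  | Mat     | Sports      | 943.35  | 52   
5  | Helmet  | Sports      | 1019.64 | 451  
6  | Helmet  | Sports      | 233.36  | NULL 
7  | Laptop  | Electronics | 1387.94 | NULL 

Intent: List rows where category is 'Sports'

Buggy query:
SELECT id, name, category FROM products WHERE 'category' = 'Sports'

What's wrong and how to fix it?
Bug: 'category' in single quotes is a string literal, not the column; the comparison is literal-vs-literal and never true

Fix: Remove the quotes around the column name (or use double quotes for an identifier)

Corrected query:
SELECT id, name, category FROM products WHERE category = 'Sports'

Result:
id | name   | category
---+--------+---------
1  | Mat    | Sports  
4  | Mat    | Sports  
5  | Helmet | Sports  
6  | Helmet | Sports  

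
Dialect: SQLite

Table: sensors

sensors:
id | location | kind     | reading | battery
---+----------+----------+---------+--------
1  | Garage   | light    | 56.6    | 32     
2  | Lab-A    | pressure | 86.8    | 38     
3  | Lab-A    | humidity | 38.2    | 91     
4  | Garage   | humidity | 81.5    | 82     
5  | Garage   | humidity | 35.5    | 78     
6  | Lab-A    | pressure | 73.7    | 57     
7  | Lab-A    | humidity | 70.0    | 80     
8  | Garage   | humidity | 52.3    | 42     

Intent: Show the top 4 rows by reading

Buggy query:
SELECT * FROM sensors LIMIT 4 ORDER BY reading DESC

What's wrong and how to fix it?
Bug: LIMIT must come after ORDER BY

Fix: Swap the clauses: ORDER BY first, then LIMIT

Corrected query:
SELECT * FROM sensors ORDER BY reading DESC LIMIT 4

Result:
id | location | kind     | reading | battery
---+----------+----------+---------+--------
2  | Lab-A    | pressure | 86.8    | 38     
4  | Garage   | humidity | 81.5    | 82     
6  | Lab-A    | pressure | 73.7    | 57     
7  | Lab-A    | humidity | 70      | 80     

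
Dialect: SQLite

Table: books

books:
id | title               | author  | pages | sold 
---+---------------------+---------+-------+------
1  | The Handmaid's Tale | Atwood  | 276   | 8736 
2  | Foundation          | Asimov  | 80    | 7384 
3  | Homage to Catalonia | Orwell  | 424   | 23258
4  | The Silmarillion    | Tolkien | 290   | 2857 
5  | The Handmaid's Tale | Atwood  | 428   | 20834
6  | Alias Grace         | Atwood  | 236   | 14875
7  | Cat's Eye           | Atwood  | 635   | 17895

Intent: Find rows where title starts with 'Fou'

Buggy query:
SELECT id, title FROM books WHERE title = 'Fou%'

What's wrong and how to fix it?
Bug: '=' compares the literal string including the % character; pattern matching needs LIKE

Fix: Use LIKE for wildcard pattern matching

Corrected query:
SELECT id, title FROM books WHERE title LIKE 'Fou%'

Result:
id | title     
---+-----------
2  | Foundation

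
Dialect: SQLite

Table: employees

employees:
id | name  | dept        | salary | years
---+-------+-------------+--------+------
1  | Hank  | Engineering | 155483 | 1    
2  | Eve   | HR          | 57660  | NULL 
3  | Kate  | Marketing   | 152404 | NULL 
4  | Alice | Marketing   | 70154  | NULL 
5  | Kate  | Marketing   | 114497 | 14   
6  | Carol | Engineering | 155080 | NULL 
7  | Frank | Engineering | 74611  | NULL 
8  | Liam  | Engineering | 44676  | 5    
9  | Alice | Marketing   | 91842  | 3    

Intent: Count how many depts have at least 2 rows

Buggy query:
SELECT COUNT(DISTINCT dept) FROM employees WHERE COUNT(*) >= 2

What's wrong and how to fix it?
Bug: WHERE filters individual rows, not groups, so a group-level COUNT is invalid there

Fix: Group first with HAVING COUNT(*) >= 2, then COUNT the resulting groups

Corrected query:
SELECT COUNT(*) FROM (SELECT dept FROM employees GROUP BY dept HAVING COUNT(*) >= 2)

Result:
COUNT(*)
--------
2       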